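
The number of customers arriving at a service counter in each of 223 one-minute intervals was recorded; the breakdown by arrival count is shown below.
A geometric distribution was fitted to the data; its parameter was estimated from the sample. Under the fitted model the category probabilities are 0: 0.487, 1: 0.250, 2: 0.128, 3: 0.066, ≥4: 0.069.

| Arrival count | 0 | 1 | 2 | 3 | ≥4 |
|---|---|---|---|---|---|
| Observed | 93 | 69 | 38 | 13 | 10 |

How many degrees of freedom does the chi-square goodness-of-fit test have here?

There are k = 5 categories and 1 parameter estimated from the data, so df = 5 − 1 − 1 = 3.

3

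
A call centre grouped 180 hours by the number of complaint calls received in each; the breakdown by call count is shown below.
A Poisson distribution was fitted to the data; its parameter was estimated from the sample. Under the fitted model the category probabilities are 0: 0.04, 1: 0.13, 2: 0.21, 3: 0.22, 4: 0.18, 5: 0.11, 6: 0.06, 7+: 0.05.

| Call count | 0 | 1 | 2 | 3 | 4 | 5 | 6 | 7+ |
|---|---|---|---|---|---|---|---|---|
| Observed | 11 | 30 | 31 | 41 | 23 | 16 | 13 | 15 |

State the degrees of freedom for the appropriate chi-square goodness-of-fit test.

There are k = 8 categories and 1 parameter estimated from the data, so df = 8 − 1 − 1 = 6.

6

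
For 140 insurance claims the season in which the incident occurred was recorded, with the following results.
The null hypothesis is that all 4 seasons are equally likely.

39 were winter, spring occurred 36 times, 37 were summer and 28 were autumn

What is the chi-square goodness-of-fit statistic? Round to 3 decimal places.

2.000

Under H₀ each category has probability 1/4, so each expected count is 140/4 = 35.
χ² = (39−35)²/35 + (36−35)²/35 + (37−35)²/35 + (28−35)²/35
   = 0.4571 + 0.0286 + 0.1143 + 1.4000
Sum = 2.000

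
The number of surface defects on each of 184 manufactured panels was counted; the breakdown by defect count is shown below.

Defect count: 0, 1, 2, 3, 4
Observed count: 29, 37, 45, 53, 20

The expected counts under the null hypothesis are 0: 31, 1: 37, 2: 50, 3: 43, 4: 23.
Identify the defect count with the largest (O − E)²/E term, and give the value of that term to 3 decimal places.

3, 2.326

χ² = (29−31)²/31 + (37−37)²/37 + (45−50)²/50 + (53−43)²/43 + (20−23)²/23
   = 0.1290 + 0.0000 + 0.5000 + 2.3256 + 0.3913
The largest term is for 3: 2.326.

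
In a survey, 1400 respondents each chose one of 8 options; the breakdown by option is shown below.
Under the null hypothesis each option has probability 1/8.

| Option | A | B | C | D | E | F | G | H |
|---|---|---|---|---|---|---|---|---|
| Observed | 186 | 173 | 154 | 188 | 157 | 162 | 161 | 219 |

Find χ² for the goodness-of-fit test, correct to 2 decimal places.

Expected count for each of the 8 categories: 1400/8 = 175.
A: (186 − 175)²/175 = 121/175 = 0.691
B: (173 − 175)²/175 = 4/175 = 0.023
C: (154 − 175)²/175 = 441/175 = 2.520
D: (188 − 175)²/175 = 169/175 = 0.966
E: (157 − 175)²/175 = 324/175 = 1.851
F: (162 − 175)²/175 = 169/175 = 0.966
G: (161 − 175)²/175 = 196/175 = 1.120
H: (219 − 175)²/175 = 1936/175 = 11.063
Sum = 19.20

19.20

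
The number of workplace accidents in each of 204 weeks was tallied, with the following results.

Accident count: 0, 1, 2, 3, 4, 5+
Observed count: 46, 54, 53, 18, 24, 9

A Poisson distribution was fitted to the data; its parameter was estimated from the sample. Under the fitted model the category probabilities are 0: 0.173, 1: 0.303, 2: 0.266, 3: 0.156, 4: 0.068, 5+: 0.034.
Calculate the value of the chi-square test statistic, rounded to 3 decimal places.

18.279

Expected counts E_i = n·p_i: 204×0.173 = 35.292, 204×0.303 = 61.812, 204×0.266 = 54.264, 204×0.156 = 31.824, 204×0.068 = 13.872, 204×0.034 = 6.936.
0: (46 − 35.292)²/35.292 = 114.661264/35.292 = 3.2489
1: (54 − 61.812)²/61.812 = 61.027344/61.812 = 0.9873
2: (53 − 54.264)²/54.264 = 1.597696/54.264 = 0.0294
3: (18 − 31.824)²/31.824 = 191.102976/31.824 = 6.0050
4: (24 − 13.872)²/13.872 = 102.576384/13.872 = 7.3945
5+: (9 − 6.936)²/6.936 = 4.260096/6.936 = 0.6142
Sum = 18.279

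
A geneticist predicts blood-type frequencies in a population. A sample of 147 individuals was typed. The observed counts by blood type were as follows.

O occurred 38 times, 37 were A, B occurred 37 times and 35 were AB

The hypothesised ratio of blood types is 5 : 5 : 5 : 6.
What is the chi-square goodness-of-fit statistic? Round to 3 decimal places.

Ratio total = 21. Expected counts: 147×5/21 = 35, 147×5/21 = 35, 147×5/21 = 35, 147×6/21 = 42.
O: (38 − 35)²/35 = 9/35 = 0.2571
A: (37 − 35)²/35 = 4/35 = 0.1143
B: (37 − 35)²/35 = 4/35 = 0.1143
AB: (35 − 42)²/42 = 49/42 = 1.1667
Sum = 1.652

1.652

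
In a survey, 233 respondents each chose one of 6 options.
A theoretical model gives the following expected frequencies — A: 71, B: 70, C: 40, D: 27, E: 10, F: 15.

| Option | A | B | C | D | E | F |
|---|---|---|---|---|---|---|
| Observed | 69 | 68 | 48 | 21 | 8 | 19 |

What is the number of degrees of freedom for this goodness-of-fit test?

There are k = 6 categories and no parameters were estimated from the data, so df = 6 − 1 = 5.

5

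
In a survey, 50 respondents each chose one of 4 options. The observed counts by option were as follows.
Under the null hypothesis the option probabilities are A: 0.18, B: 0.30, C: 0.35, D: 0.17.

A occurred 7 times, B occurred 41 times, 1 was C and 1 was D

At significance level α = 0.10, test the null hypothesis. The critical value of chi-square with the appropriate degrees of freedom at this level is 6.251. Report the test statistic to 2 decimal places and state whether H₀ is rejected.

Expected counts E_i = n·p_i: 50×0.18 = 9, 50×0.30 = 15, 50×0.35 = 17.5, 50×0.17 = 8.5.
A: (7 − 9)²/9 = 4/9 = 0.444
B: (41 − 15)²/15 = 676/15 = 45.067
C: (1 − 17.5)²/17.5 = 272.25/17.5 = 15.557
D: (1 − 8.5)²/8.5 = 56.25/8.5 = 6.618
Sum = 67.69
df = 3. Since 67.69 > 6.251, we reject H₀.

67.69; reject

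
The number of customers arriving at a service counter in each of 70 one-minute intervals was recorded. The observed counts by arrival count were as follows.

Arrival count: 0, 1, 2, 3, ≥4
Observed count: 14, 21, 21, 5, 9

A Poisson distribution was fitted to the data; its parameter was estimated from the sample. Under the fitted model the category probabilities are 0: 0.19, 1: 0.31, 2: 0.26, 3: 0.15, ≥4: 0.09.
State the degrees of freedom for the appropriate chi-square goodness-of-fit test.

There are k = 5 categories and 1 parameter estimated from the data, so df = 5 − 1 − 1 = 3.

3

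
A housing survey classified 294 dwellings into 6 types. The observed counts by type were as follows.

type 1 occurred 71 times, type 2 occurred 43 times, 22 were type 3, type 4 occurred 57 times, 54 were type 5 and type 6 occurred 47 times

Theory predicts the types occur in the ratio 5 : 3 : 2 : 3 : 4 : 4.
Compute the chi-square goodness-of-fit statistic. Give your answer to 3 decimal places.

Ratio total = 21. Expected counts: 294×5/21 = 70, 294×3/21 = 42, 294×2/21 = 28, 294×3/21 = 42, 294×4/21 = 56, 294×4/21 = 56.
cat         O        E   (O−E)²/E
type 1     71       70     0.0143
type 2     43       42     0.0238
type 3     22       28     1.2857
type 4     57       42     5.3571
type 5     54       56     0.0714
type 6     47       56     1.4464
Sum = 8.199

8.199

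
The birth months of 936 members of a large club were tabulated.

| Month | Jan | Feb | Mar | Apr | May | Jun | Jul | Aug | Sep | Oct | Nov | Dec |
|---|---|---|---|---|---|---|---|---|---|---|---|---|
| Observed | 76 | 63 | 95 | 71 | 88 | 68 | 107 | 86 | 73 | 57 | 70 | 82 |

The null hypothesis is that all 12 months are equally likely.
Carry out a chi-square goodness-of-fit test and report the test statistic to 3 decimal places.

28.436

Under H₀ each category has probability 1/12, so each expected count is 936/12 = 78.
Jan: (76 − 78)²/78 = 4/78 = 0.0513
Feb: (63 − 78)²/78 = 225/78 = 2.8846
Mar: (95 − 78)²/78 = 289/78 = 3.7051
Apr: (71 − 78)²/78 = 49/78 = 0.6282
May: (88 − 78)²/78 = 100/78 = 1.2821
Jun: (68 − 78)²/78 = 100/78 = 1.2821
Jul: (107 − 78)²/78 = 841/78 = 10.7821
Aug: (86 − 78)²/78 = 64/78 = 0.8205
Sep: (73 − 78)²/78 = 25/78 = 0.3205
Oct: (57 − 78)²/78 = 441/78 = 5.6538
Nov: (70 − 78)²/78 = 64/78 = 0.8205
Dec: (82 − 78)²/78 = 16/78 = 0.2051
Sum = 28.436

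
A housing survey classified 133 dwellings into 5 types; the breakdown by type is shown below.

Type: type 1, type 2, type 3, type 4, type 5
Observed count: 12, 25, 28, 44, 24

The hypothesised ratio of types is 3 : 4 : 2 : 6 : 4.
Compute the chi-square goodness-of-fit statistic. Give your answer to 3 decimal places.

Ratio total = 19. Expected counts: 133×3/19 = 21, 133×4/19 = 28, 133×2/19 = 14, 133×6/19 = 42, 133×4/19 = 28.
χ² = (12−21)²/21 + (25−28)²/28 + (28−14)²/14 + (44−42)²/42 + (24−28)²/28
   = 3.8571 + 0.3214 + 14.0000 + 0.0952 + 0.5714
Sum = 18.845

18.845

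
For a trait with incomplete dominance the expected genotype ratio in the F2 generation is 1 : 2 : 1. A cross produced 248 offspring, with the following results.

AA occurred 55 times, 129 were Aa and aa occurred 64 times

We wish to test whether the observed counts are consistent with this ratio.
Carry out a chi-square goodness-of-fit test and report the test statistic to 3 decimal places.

1.056

Ratio total = 4. Expected counts: 248×1/4 = 62, 248×2/4 = 124, 248×1/4 = 62.
χ² = (55−62)²/62 + (129−124)²/124 + (64−62)²/62
   = 0.7903 + 0.2016 + 0.0645
Sum = 1.056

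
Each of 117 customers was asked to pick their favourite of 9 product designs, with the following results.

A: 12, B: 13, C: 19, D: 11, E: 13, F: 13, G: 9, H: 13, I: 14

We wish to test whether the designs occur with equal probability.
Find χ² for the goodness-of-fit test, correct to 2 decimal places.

Expected count for each of the 9 categories: 117/9 = 13.
A: (12 − 13)²/13 = 1/13 = 0.077
B: (13 − 13)²/13 = 0/13 = 0.000
C: (19 − 13)²/13 = 36/13 = 2.769
D: (11 − 13)²/13 = 4/13 = 0.308
E: (13 − 13)²/13 = 0/13 = 0.000
F: (13 − 13)²/13 = 0/13 = 0.000
G: (9 − 13)²/13 = 16/13 = 1.231
H: (13 − 13)²/13 = 0/13 = 0.000
I: (14 − 13)²/13 = 1/13 = 0.077
Sum = 4.46

4.46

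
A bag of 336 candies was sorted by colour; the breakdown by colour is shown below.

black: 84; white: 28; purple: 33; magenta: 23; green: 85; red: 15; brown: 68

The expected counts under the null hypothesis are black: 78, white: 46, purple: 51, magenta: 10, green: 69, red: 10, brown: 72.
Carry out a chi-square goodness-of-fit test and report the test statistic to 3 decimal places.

37.190

black: (84 − 78)²/78 = 36/78 = 0.4615
white: (28 − 46)²/46 = 324/46 = 7.0435
purple: (33 − 51)²/51 = 324/51 = 6.3529
magenta: (23 − 10)²/10 = 169/10 = 16.9000
green: (85 − 69)²/69 = 256/69 = 3.7101
red: (15 − 10)²/10 = 25/10 = 2.5000
brown: (68 − 72)²/72 = 16/72 = 0.2222
Sum = 37.190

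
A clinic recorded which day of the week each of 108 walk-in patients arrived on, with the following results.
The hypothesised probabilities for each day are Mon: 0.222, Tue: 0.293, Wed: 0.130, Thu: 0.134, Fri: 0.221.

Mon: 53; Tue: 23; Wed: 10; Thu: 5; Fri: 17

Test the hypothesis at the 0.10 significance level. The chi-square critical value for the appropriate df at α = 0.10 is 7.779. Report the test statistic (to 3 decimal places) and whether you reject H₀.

Expected counts E_i = n·p_i: 108×0.222 = 23.976, 108×0.293 = 31.644, 108×0.130 = 14.04, 108×0.134 = 14.472, 108×0.221 = 23.868.
Mon: (53 − 23.976)²/23.976 = 842.392576/23.976 = 35.1348
Tue: (23 − 31.644)²/31.644 = 74.718736/31.644 = 2.3612
Wed: (10 − 14.04)²/14.04 = 16.3216/14.04 = 1.1625
Thu: (5 − 14.472)²/14.472 = 89.718784/14.472 = 6.1995
Fri: (17 − 23.868)²/23.868 = 47.169424/23.868 = 1.9763
Sum = 46.834
df = 4. Since 46.834 > 7.779, we reject H₀.

46.834; reject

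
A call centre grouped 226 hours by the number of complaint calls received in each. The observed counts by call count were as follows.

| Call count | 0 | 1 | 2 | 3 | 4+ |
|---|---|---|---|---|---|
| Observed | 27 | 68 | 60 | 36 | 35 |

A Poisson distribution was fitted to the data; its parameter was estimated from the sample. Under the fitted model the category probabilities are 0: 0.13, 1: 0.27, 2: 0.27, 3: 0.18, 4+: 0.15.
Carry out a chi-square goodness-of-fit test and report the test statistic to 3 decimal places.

1.582

Expected counts E_i = n·p_i: 226×0.13 = 29.38, 226×0.27 = 61.02, 226×0.27 = 61.02, 226×0.18 = 40.68, 226×0.15 = 33.9.
cat         O        E   (O−E)²/E
0          27    29.38     0.1928
1          68    61.02     0.7984
2          60    61.02     0.0171
3          36    40.68     0.5384
4+         35     33.9     0.0357
Sum = 1.582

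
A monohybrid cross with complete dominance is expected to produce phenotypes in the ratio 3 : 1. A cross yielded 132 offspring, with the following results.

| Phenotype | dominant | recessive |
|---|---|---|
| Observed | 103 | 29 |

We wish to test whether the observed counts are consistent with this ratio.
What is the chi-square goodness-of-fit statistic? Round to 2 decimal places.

0.65

Ratio total = 4. Expected counts: 132×3/4 = 99, 132×1/4 = 33.
cat            O        E   (O−E)²/E
dominant     103       99      0.162
recessive     29       33      0.485
Sum = 0.65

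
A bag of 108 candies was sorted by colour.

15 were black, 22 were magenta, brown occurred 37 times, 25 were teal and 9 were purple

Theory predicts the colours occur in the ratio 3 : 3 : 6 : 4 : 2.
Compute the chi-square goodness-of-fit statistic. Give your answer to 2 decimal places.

2.21

Ratio total = 18. Expected counts: 108×3/18 = 18, 108×3/18 = 18, 108×6/18 = 36, 108×4/18 = 24, 108×2/18 = 12.
black: (15 − 18)²/18 = 9/18 = 0.500
magenta: (22 − 18)²/18 = 16/18 = 0.889
brown: (37 − 36)²/36 = 1/36 = 0.028
teal: (25 − 24)²/24 = 1/24 = 0.042
purple: (9 − 12)²/12 = 9/12 = 0.750
Sum = 2.21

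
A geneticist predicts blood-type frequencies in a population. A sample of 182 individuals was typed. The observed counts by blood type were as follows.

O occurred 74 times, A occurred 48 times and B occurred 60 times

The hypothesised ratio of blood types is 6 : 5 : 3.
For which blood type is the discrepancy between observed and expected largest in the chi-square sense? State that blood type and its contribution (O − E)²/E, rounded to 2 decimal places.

Ratio total = 14. Expected counts: 182×6/14 = 78, 182×5/14 = 65, 182×3/14 = 39.
O: (74 − 78)²/78 = 16/78 = 0.205
A: (48 − 65)²/65 = 289/65 = 4.446
B: (60 − 39)²/39 = 441/39 = 11.308
The largest term is for B: 11.31.

B, 11.31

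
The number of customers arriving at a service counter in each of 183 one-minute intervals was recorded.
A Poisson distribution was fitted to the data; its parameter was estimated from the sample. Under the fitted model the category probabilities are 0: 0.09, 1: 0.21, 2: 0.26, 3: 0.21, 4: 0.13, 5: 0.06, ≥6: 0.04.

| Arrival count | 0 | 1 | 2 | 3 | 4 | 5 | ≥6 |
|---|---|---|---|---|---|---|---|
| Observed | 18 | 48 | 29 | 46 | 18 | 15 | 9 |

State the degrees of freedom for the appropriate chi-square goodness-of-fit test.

There are k = 7 categories and 1 parameter estimated from the data, so df = 7 − 1 − 1 = 5.

5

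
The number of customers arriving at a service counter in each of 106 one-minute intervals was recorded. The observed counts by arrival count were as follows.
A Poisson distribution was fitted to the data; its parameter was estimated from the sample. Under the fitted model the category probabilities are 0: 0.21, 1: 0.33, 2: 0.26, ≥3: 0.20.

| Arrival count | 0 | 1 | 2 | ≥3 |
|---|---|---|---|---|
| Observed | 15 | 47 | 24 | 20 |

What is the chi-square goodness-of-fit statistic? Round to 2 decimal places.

Expected counts E_i = n·p_i: 106×0.21 = 22.26, 106×0.33 = 34.98, 106×0.26 = 27.56, 106×0.20 = 21.2.
χ² = (15−22.26)²/22.26 + (47−34.98)²/34.98 + (24−27.56)²/27.56 + (20−21.2)²/21.2
   = 2.368 + 4.130 + 0.460 + 0.068
Sum = 7.03

7.03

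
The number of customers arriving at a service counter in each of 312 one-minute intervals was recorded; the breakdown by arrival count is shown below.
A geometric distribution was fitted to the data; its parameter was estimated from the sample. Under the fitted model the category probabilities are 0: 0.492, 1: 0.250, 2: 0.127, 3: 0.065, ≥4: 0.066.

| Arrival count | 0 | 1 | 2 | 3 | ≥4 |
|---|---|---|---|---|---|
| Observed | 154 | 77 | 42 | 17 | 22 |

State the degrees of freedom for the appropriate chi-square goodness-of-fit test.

3

There are k = 5 categories and 1 parameter estimated from the data, so df = 5 − 1 − 1 = 3.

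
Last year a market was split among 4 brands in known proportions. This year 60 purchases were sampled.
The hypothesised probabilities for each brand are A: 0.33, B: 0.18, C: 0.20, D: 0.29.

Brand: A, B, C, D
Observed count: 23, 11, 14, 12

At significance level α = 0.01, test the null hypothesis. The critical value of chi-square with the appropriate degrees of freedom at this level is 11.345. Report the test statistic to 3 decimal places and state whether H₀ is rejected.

Expected counts E_i = n·p_i: 60×0.33 = 19.8, 60×0.18 = 10.8, 60×0.20 = 12, 60×0.29 = 17.4.
cat         O        E   (O−E)²/E
A          23     19.8     0.5172
B          11     10.8     0.0037
C          14       12     0.3333
D          12     17.4     1.6759
Sum = 2.530
df = 3. Since 2.530 < 11.345, we do not reject H₀.

2.530; do not reject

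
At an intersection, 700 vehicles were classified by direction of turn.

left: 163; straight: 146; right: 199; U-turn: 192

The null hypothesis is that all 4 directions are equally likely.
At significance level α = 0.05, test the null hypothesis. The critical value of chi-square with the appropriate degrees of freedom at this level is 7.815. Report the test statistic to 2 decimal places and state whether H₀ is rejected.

Expected count for each of the 4 categories: 700/4 = 175.
χ² = (163−175)²/175 + (146−175)²/175 + (199−175)²/175 + (192−175)²/175
   = 0.823 + 4.806 + 3.291 + 1.651
Sum = 10.57
df = 3. Since 10.57 > 7.815, we reject H₀.

10.57; reject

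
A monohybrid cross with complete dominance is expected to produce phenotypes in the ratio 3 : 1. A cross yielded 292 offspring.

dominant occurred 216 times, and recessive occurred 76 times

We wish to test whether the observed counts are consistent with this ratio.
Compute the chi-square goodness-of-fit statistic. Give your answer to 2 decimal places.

Ratio total = 4. Expected counts: 292×3/4 = 219, 292×1/4 = 73.
χ² = (216−219)²/219 + (76−73)²/73
   = 0.041 + 0.123
Sum = 0.16

0.16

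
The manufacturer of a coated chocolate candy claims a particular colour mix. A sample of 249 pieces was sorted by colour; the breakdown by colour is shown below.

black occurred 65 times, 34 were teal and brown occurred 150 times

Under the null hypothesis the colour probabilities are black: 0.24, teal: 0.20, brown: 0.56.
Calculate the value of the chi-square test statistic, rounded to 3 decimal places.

6.272

Expected counts E_i = n·p_i: 249×0.24 = 59.76, 249×0.20 = 49.8, 249×0.56 = 139.44.
cat         O        E   (O−E)²/E
black      65    59.76     0.4595
teal       34     49.8     5.0129
brown     150   139.44     0.7997
Sum = 6.272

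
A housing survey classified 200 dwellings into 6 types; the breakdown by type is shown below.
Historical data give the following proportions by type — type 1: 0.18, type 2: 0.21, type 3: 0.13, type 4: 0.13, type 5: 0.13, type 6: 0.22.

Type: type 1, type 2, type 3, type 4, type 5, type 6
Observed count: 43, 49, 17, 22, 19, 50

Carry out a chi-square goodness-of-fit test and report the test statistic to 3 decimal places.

8.961

Expected counts E_i = n·p_i: 200×0.18 = 36, 200×0.21 = 42, 200×0.13 = 26, 200×0.13 = 26, 200×0.13 = 26, 200×0.22 = 44.
χ² = (43−36)²/36 + (49−42)²/42 + (17−26)²/26 + (22−26)²/26 + (19−26)²/26 + (50−44)²/44
   = 1.3611 + 1.1667 + 3.1154 + 0.6154 + 1.8846 + 0.8182
Sum = 8.961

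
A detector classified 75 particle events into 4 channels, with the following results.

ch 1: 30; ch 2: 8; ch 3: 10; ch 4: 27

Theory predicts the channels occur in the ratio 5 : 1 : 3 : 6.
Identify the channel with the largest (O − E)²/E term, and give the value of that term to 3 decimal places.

Ratio total = 15. Expected counts: 75×5/15 = 25, 75×1/15 = 5, 75×3/15 = 15, 75×6/15 = 30.
ch 1: (30 − 25)²/25 = 25/25 = 1.0000
ch 2: (8 − 5)²/5 = 9/5 = 1.8000
ch 3: (10 − 15)²/15 = 25/15 = 1.6667
ch 4: (27 − 30)²/30 = 9/30 = 0.3000
The largest term is for ch 2: 1.800.

ch 2, 1.800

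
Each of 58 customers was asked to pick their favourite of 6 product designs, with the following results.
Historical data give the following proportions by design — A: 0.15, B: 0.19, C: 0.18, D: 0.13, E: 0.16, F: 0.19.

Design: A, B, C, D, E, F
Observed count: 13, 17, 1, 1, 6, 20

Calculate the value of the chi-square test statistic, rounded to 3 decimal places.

Expected counts E_i = n·p_i: 58×0.15 = 8.7, 58×0.19 = 11.02, 58×0.18 = 10.44, 58×0.13 = 7.54, 58×0.16 = 9.28, 58×0.19 = 11.02.
A: (13 − 8.7)²/8.7 = 18.49/8.7 = 2.1253
B: (17 − 11.02)²/11.02 = 35.7604/11.02 = 3.2450
C: (1 − 10.44)²/10.44 = 89.1136/10.44 = 8.5358
D: (1 − 7.54)²/7.54 = 42.7716/7.54 = 5.6726
E: (6 − 9.28)²/9.28 = 10.7584/9.28 = 1.1593
F: (20 − 11.02)²/11.02 = 80.6404/11.02 = 7.3176
Sum = 28.056

28.056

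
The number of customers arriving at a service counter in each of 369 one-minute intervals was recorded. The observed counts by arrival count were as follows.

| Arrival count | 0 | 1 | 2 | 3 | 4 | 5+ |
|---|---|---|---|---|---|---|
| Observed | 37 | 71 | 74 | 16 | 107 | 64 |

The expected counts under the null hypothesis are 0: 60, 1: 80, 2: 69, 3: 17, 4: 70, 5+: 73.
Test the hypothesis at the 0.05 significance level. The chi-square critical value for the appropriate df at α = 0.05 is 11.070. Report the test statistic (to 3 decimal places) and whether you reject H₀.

30.917; reject

χ² = (37−60)²/60 + (71−80)²/80 + (74−69)²/69 + (16−17)²/17 + (107−70)²/70 + (64−73)²/73
   = 8.8167 + 1.0125 + 0.3623 + 0.0588 + 19.5571 + 1.1096
Sum = 30.917
df = 5. Since 30.917 > 11.070, we reject H₀.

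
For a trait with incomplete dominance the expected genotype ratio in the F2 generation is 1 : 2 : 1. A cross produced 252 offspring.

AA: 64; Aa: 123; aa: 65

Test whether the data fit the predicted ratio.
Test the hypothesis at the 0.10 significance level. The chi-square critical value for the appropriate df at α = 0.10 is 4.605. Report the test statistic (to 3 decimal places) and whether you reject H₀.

0.151; do not reject

Ratio total = 4. Expected counts: 252×1/4 = 63, 252×2/4 = 126, 252×1/4 = 63.
AA: (64 − 63)²/63 = 1/63 = 0.0159
Aa: (123 − 126)²/126 = 9/126 = 0.0714
aa: (65 − 63)²/63 = 4/63 = 0.0635
Sum = 0.151
df = 2. Since 0.151 < 4.605, we do not reject H₀.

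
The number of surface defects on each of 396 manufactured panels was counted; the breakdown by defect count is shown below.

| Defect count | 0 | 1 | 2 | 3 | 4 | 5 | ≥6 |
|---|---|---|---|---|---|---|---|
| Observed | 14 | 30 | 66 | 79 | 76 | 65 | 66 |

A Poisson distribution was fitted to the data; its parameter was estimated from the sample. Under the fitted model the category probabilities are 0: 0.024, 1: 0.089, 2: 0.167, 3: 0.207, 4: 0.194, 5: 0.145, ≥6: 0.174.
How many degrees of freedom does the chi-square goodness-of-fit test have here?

5

There are k = 7 categories and 1 parameter estimated from the data, so df = 7 − 1 − 1 = 5.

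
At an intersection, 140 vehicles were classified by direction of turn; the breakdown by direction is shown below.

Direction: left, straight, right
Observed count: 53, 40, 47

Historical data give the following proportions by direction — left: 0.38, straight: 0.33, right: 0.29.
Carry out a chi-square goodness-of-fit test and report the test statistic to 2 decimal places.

1.84

Expected counts E_i = n·p_i: 140×0.38 = 53.2, 140×0.33 = 46.2, 140×0.29 = 40.6.
χ² = (53−53.2)²/53.2 + (40−46.2)²/46.2 + (47−40.6)²/40.6
   = 0.001 + 0.832 + 1.009
Sum = 1.84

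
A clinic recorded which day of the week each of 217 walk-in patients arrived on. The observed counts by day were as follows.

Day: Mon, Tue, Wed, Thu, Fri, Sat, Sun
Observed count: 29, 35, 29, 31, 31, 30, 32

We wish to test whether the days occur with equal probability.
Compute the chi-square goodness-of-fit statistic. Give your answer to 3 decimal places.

0.839

Under H₀ each category has probability 1/7, so each expected count is 217/7 = 31.
Mon: (29 − 31)²/31 = 4/31 = 0.1290
Tue: (35 − 31)²/31 = 16/31 = 0.5161
Wed: (29 − 31)²/31 = 4/31 = 0.1290
Thu: (31 − 31)²/31 = 0/31 = 0.0000
Fri: (31 − 31)²/31 = 0/31 = 0.0000
Sat: (30 − 31)²/31 = 1/31 = 0.0323
Sun: (32 − 31)²/31 = 1/31 = 0.0323
Sum = 0.839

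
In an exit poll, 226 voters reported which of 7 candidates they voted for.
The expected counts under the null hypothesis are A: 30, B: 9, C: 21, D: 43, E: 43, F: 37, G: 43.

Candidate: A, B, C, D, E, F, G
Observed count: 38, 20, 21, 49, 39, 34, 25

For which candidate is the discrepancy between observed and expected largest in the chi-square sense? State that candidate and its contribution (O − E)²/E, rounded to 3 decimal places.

B, 13.444

χ² = (38−30)²/30 + (20−9)²/9 + (21−21)²/21 + (49−43)²/43 + (39−43)²/43 + (34−37)²/37 + (25−43)²/43
   = 2.1333 + 13.4444 + 0.0000 + 0.8372 + 0.3721 + 0.2432 + 7.5349
The largest term is for B: 13.444.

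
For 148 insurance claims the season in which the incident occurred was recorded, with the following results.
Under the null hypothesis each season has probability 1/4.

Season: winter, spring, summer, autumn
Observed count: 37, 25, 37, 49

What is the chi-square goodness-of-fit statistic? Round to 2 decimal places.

Expected count for each of the 4 categories: 148/4 = 37.
winter: (37 − 37)²/37 = 0/37 = 0.000
spring: (25 − 37)²/37 = 144/37 = 3.892
summer: (37 − 37)²/37 = 0/37 = 0.000
autumn: (49 − 37)²/37 = 144/37 = 3.892
Sum = 7.78

7.78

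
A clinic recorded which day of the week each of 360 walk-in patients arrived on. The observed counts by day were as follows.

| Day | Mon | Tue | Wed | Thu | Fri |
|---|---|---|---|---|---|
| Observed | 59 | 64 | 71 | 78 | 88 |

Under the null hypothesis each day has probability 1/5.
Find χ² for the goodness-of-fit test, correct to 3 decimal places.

Under H₀ each category has probability 1/5, so each expected count is 360/5 = 72.
Mon: (59 − 72)²/72 = 169/72 = 2.3472
Tue: (64 − 72)²/72 = 64/72 = 0.8889
Wed: (71 − 72)²/72 = 1/72 = 0.0139
Thu: (78 − 72)²/72 = 36/72 = 0.5000
Fri: (88 − 72)²/72 = 256/72 = 3.5556
Sum = 7.306

7.306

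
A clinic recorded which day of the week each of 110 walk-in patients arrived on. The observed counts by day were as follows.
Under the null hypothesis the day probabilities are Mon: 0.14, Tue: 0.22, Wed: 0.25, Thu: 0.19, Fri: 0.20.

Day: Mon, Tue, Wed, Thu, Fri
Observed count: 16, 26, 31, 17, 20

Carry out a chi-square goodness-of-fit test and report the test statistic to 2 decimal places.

Expected counts E_i = n·p_i: 110×0.14 = 15.4, 110×0.22 = 24.2, 110×0.25 = 27.5, 110×0.19 = 20.9, 110×0.20 = 22.
χ² = (16−15.4)²/15.4 + (26−24.2)²/24.2 + (31−27.5)²/27.5 + (17−20.9)²/20.9 + (20−22)²/22
   = 0.023 + 0.134 + 0.445 + 0.728 + 0.182
Sum = 1.51

1.51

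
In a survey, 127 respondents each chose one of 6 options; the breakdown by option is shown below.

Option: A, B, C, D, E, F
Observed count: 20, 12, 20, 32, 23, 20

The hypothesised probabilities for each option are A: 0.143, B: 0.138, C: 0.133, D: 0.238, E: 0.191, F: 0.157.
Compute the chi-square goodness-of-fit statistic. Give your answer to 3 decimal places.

2.670

Expected counts E_i = n·p_i: 127×0.143 = 18.161, 127×0.138 = 17.526, 127×0.133 = 16.891, 127×0.238 = 30.226, 127×0.191 = 24.257, 127×0.157 = 19.939.
χ² = (20−18.161)²/18.161 + (12−17.526)²/17.526 + (20−16.891)²/16.891 + (32−30.226)²/30.226 + (23−24.257)²/24.257 + (20−19.939)²/19.939
   = 0.1862 + 1.7424 + 0.5723 + 0.1041 + 0.0651 + 0.0002
Sum = 2.670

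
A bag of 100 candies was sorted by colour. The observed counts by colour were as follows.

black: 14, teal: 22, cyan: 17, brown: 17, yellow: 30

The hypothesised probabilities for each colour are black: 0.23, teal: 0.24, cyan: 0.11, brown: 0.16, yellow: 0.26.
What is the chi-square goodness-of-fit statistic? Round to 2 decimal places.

7.64

Expected counts E_i = n·p_i: 100×0.23 = 23, 100×0.24 = 24, 100×0.11 = 11, 100×0.16 = 16, 100×0.26 = 26.
χ² = (14−23)²/23 + (22−24)²/24 + (17−11)²/11 + (17−16)²/16 + (30−26)²/26
   = 3.522 + 0.167 + 3.273 + 0.063 + 0.615
Sum = 7.64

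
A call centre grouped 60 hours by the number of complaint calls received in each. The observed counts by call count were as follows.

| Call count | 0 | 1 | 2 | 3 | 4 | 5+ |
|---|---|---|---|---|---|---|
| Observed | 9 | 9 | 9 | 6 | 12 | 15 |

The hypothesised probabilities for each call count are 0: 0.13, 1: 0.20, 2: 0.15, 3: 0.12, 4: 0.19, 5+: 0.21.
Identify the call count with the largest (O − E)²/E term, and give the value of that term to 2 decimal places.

Expected counts E_i = n·p_i: 60×0.13 = 7.8, 60×0.20 = 12, 60×0.15 = 9, 60×0.12 = 7.2, 60×0.19 = 11.4, 60×0.21 = 12.6.
cat         O        E   (O−E)²/E
0           9      7.8      0.185
1           9       12      0.750
2           9        9      0.000
3           6      7.2      0.200
4          12     11.4      0.032
5+         15     12.6      0.457
The largest term is for 1: 0.75.

1, 0.75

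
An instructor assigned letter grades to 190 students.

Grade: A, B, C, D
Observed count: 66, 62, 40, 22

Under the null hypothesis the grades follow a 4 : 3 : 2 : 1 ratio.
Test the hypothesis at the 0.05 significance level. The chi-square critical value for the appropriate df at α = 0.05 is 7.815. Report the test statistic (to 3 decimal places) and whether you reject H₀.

2.333; do not reject

Ratio total = 10. Expected counts: 190×4/10 = 76, 190×3/10 = 57, 190×2/10 = 38, 190×1/10 = 19.
cat         O        E   (O−E)²/E
A          66       76     1.3158
B          62       57     0.4386
C          40       38     0.1053
D          22       19     0.4737
Sum = 2.333
df = 3. Since 2.333 < 7.815, we do not reject H₀.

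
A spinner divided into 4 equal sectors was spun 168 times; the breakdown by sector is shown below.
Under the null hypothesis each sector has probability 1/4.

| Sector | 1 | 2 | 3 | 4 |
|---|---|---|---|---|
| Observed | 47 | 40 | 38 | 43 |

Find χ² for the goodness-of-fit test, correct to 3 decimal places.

1.095

Under H₀ each category has probability 1/4, so each expected count is 168/4 = 42.
1: (47 − 42)²/42 = 25/42 = 0.5952
2: (40 − 42)²/42 = 4/42 = 0.0952
3: (38 − 42)²/42 = 16/42 = 0.3810
4: (43 − 42)²/42 = 1/42 = 0.0238
Sum = 1.095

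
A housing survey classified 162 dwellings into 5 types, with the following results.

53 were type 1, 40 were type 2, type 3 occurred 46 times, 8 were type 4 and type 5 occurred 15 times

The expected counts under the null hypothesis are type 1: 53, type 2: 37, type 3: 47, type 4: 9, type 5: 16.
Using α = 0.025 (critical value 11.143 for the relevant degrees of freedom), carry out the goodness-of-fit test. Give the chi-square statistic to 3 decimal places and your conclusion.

0.438; do not reject

type 1: (53 − 53)²/53 = 0/53 = 0.0000
type 2: (40 − 37)²/37 = 9/37 = 0.2432
type 3: (46 − 47)²/47 = 1/47 = 0.0213
type 4: (8 − 9)²/9 = 1/9 = 0.1111
type 5: (15 − 16)²/16 = 1/16 = 0.0625
Sum = 0.438
df = 4. Since 0.438 < 11.143, we do not reject H₀.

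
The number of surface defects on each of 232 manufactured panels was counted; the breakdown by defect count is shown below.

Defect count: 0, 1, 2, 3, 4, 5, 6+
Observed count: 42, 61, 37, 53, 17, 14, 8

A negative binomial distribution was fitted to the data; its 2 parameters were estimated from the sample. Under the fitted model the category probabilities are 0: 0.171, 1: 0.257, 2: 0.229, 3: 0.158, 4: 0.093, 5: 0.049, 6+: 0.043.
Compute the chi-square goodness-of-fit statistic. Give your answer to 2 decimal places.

14.32

Expected counts E_i = n·p_i: 232×0.171 = 39.672, 232×0.257 = 59.624, 232×0.229 = 53.128, 232×0.158 = 36.656, 232×0.093 = 21.576, 232×0.049 = 11.368, 232×0.043 = 9.976.
0: (42 − 39.672)²/39.672 = 5.419584/39.672 = 0.137
1: (61 − 59.624)²/59.624 = 1.893376/59.624 = 0.032
2: (37 − 53.128)²/53.128 = 260.112384/53.128 = 4.896
3: (53 − 36.656)²/36.656 = 267.126336/36.656 = 7.287
4: (17 − 21.576)²/21.576 = 20.939776/21.576 = 0.971
5: (14 − 11.368)²/11.368 = 6.927424/11.368 = 0.609
6+: (8 − 9.976)²/9.976 = 3.904576/9.976 = 0.391
Sum = 14.32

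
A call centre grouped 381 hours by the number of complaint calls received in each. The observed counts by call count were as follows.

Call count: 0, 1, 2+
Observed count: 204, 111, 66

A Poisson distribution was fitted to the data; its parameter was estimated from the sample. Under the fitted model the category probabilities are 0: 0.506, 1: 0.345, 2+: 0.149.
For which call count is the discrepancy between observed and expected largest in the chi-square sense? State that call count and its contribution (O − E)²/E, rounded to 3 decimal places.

Expected counts E_i = n·p_i: 381×0.506 = 192.786, 381×0.345 = 131.445, 381×0.149 = 56.769.
cat         O        E   (O−E)²/E
0         204  192.786     0.6523
1         111  131.445     3.1800
2+         66   56.769     1.5010
The largest term is for 1: 3.180.

1, 3.180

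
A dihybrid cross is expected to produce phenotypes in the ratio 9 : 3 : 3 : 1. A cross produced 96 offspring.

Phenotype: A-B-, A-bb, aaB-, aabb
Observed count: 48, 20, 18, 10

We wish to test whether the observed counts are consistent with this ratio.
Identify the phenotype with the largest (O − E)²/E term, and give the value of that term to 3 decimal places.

Ratio total = 16. Expected counts: 96×9/16 = 54, 96×3/16 = 18, 96×3/16 = 18, 96×1/16 = 6.
χ² = (48−54)²/54 + (20−18)²/18 + (18−18)²/18 + (10−6)²/6
   = 0.6667 + 0.2222 + 0.0000 + 2.6667
The largest term is for aabb: 2.667.

aabb, 2.667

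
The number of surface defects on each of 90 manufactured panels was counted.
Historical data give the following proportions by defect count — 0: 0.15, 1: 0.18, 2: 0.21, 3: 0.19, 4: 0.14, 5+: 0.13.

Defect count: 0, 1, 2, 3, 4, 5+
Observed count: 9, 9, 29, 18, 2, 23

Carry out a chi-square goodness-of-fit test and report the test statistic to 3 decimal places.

29.976

Expected counts E_i = n·p_i: 90×0.15 = 13.5, 90×0.18 = 16.2, 90×0.21 = 18.9, 90×0.19 = 17.1, 90×0.14 = 12.6, 90×0.13 = 11.7.
χ² = (9−13.5)²/13.5 + (9−16.2)²/16.2 + (29−18.9)²/18.9 + (18−17.1)²/17.1 + (2−12.6)²/12.6 + (23−11.7)²/11.7
   = 1.5000 + 3.2000 + 5.3974 + 0.0474 + 8.9175 + 10.9137
Sum = 29.976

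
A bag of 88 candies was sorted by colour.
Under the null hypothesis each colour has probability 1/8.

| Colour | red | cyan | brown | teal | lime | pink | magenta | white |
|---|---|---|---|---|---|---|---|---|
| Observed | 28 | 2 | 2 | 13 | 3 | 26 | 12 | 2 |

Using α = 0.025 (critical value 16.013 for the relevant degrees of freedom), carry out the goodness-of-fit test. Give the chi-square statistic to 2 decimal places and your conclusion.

Expected count for each of the 8 categories: 88/8 = 11.
χ² = (28−11)²/11 + (2−11)²/11 + (2−11)²/11 + (13−11)²/11 + (3−11)²/11 + (26−11)²/11 + (12−11)²/11 + (2−11)²/11
   = 26.273 + 7.364 + 7.364 + 0.364 + 5.818 + 20.455 + 0.091 + 7.364
Sum = 75.09
df = 7. Since 75.09 > 16.013, we reject H₀.

75.09; reject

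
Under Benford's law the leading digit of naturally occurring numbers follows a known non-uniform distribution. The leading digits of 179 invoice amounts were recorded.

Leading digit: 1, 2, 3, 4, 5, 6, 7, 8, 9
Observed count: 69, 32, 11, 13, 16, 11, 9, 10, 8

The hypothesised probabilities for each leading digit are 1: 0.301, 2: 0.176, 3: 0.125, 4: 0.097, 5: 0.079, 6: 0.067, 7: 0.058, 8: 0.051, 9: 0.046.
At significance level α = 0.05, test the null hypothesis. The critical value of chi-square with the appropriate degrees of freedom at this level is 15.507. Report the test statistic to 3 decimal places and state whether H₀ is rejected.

Expected counts E_i = n·p_i: 179×0.301 = 53.879, 179×0.176 = 31.504, 179×0.125 = 22.375, 179×0.097 = 17.363, 179×0.079 = 14.141, 179×0.067 = 11.993, 179×0.058 = 10.382, 179×0.051 = 9.129, 179×0.046 = 8.234.
1: (69 − 53.879)²/53.879 = 228.644641/53.879 = 4.2437
2: (32 − 31.504)²/31.504 = 0.246016/31.504 = 0.0078
3: (11 − 22.375)²/22.375 = 129.390625/22.375 = 5.7828
4: (13 − 17.363)²/17.363 = 19.035769/17.363 = 1.0963
5: (16 − 14.141)²/14.141 = 3.455881/14.141 = 0.2444
6: (11 − 11.993)²/11.993 = 0.986049/11.993 = 0.0822
7: (9 − 10.382)²/10.382 = 1.909924/10.382 = 0.1840
8: (10 − 9.129)²/9.129 = 0.758641/9.129 = 0.0831
9: (8 − 8.234)²/8.234 = 0.054756/8.234 = 0.0066
Sum = 11.731
df = 8. Since 11.731 < 15.507, we do not reject H₀.

11.731; do not reject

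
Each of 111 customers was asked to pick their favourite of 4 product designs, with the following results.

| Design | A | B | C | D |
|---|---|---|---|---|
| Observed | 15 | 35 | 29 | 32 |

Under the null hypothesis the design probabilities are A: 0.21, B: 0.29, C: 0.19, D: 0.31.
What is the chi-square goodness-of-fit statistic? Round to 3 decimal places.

Expected counts E_i = n·p_i: 111×0.21 = 23.31, 111×0.29 = 32.19, 111×0.19 = 21.09, 111×0.31 = 34.41.
cat         O        E   (O−E)²/E
A          15    23.31     2.9625
B          35    32.19     0.2453
C          29    21.09     2.9667
D          32    34.41     0.1688
Sum = 6.343

6.343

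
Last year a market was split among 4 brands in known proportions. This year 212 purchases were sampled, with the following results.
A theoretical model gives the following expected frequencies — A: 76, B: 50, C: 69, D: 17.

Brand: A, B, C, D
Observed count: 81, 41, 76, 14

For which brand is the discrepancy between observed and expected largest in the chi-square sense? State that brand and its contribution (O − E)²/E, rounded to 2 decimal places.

B, 1.62

χ² = (81−76)²/76 + (41−50)²/50 + (76−69)²/69 + (14−17)²/17
   = 0.329 + 1.620 + 0.710 + 0.529
The largest term is for B: 1.62.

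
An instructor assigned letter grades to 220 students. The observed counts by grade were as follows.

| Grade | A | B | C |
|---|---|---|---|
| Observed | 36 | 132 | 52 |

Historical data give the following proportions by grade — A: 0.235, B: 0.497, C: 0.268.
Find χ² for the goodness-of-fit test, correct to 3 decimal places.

Expected counts E_i = n·p_i: 220×0.235 = 51.7, 220×0.497 = 109.34, 220×0.268 = 58.96.
A: (36 − 51.7)²/51.7 = 246.49/51.7 = 4.7677
B: (132 − 109.34)²/109.34 = 513.4756/109.34 = 4.6961
C: (52 − 58.96)²/58.96 = 48.4416/58.96 = 0.8216
Sum = 10.285

10.285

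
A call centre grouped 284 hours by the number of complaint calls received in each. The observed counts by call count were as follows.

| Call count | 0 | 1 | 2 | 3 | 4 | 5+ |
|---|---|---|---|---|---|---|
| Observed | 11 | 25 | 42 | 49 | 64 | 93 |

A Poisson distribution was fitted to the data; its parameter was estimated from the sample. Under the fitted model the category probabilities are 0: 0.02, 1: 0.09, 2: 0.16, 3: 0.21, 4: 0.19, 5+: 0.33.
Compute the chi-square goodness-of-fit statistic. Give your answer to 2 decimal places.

9.03

Expected counts E_i = n·p_i: 284×0.02 = 5.68, 284×0.09 = 25.56, 284×0.16 = 45.44, 284×0.21 = 59.64, 284×0.19 = 53.96, 284×0.33 = 93.72.
χ² = (11−5.68)²/5.68 + (25−25.56)²/25.56 + (42−45.44)²/45.44 + (49−59.64)²/59.64 + (64−53.96)²/53.96 + (93−93.72)²/93.72
   = 4.983 + 0.012 + 0.260 + 1.898 + 1.868 + 0.006
Sum = 9.03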